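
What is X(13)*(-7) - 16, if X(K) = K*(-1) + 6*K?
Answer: -471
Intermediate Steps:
X(K) = 5*K (X(K) = -K + 6*K = 5*K)
X(13)*(-7) - 16 = (5*13)*(-7) - 16 = 65*(-7) - 16 = -455 - 16 = -471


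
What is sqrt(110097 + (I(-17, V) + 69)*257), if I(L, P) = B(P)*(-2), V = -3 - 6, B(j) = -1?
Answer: 2*sqrt(32086) ≈ 358.25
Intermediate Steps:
V = -9
I(L, P) = 2 (I(L, P) = -1*(-2) = 2)
sqrt(110097 + (I(-17, V) + 69)*257) = sqrt(110097 + (2 + 69)*257) = sqrt(110097 + 71*257) = sqrt(110097 + 18247) = sqrt(128344) = 2*sqrt(32086)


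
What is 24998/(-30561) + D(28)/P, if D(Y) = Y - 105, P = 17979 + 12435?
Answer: -84738041/103275806 ≈ -0.82050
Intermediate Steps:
P = 30414
D(Y) = -105 + Y
24998/(-30561) + D(28)/P = 24998/(-30561) + (-105 + 28)/30414 = 24998*(-1/30561) - 77*1/30414 = -24998/30561 - 77/30414 = -84738041/103275806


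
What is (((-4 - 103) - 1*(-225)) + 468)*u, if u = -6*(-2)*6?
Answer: 42192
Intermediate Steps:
u = 72 (u = 12*6 = 72)
(((-4 - 103) - 1*(-225)) + 468)*u = (((-4 - 103) - 1*(-225)) + 468)*72 = ((-107 + 225) + 468)*72 = (118 + 468)*72 = 586*72 = 42192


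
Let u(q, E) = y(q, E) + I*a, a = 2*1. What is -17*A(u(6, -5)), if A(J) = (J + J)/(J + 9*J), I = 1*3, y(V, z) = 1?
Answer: -17/5 ≈ -3.4000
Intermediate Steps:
I = 3
a = 2
u(q, E) = 7 (u(q, E) = 1 + 3*2 = 1 + 6 = 7)
A(J) = ⅕ (A(J) = (2*J)/((10*J)) = (2*J)*(1/(10*J)) = ⅕)
-17*A(u(6, -5)) = -17*⅕ = -17/5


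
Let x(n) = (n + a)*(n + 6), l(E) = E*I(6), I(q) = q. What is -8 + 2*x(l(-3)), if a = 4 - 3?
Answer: 400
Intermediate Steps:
a = 1
l(E) = 6*E (l(E) = E*6 = 6*E)
x(n) = (1 + n)*(6 + n) (x(n) = (n + 1)*(n + 6) = (1 + n)*(6 + n))
-8 + 2*x(l(-3)) = -8 + 2*(6 + (6*(-3))² + 7*(6*(-3))) = -8 + 2*(6 + (-18)² + 7*(-18)) = -8 + 2*(6 + 324 - 126) = -8 + 2*204 = -8 + 408 = 400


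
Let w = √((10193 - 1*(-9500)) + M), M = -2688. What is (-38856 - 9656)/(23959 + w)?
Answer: -15293408/7552851 + 12128*√17005/143504169 ≈ -2.0138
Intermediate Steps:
w = √17005 (w = √((10193 - 1*(-9500)) - 2688) = √((10193 + 9500) - 2688) = √(19693 - 2688) = √17005 ≈ 130.40)
(-38856 - 9656)/(23959 + w) = (-38856 - 9656)/(23959 + √17005) = -48512/(23959 + √17005)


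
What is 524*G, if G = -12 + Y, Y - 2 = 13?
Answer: 1572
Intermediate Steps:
Y = 15 (Y = 2 + 13 = 15)
G = 3 (G = -12 + 15 = 3)
524*G = 524*3 = 1572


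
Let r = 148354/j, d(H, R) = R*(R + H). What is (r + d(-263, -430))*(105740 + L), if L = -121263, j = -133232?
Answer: -308144397812749/66616 ≈ -4.6257e+9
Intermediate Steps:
d(H, R) = R*(H + R)
r = -74177/66616 (r = 148354/(-133232) = 148354*(-1/133232) = -74177/66616 ≈ -1.1135)
(r + d(-263, -430))*(105740 + L) = (-74177/66616 - 430*(-263 - 430))*(105740 - 121263) = (-74177/66616 - 430*(-693))*(-15523) = (-74177/66616 + 297990)*(-15523) = (19850827663/66616)*(-15523) = -308144397812749/66616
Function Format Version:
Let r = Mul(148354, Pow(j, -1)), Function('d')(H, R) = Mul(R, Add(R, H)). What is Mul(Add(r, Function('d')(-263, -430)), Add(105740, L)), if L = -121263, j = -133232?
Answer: Rational(-308144397812749, 66616) ≈ -4.6257e+9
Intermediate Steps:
Function('d')(H, R) = Mul(R, Add(H, R))
r = Rational(-74177, 66616) (r = Mul(148354, Pow(-133232, -1)) = Mul(148354, Rational(-1, 133232)) = Rational(-74177, 66616) ≈ -1.1135)
Mul(Add(r, Function('d')(-263, -430)), Add(105740, L)) = Mul(Add(Rational(-74177, 66616), Mul(-430, Add(-263, -430))), Add(105740, -121263)) = Mul(Add(Rational(-74177, 66616), Mul(-430, -693)), -15523) = Mul(Add(Rational(-74177, 66616), 297990), -15523) = Mul(Rational(19850827663, 66616), -15523) = Rational(-308144397812749, 66616)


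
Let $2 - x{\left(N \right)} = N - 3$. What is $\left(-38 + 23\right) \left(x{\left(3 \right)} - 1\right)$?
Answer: $-15$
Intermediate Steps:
$x{\left(N \right)} = 5 - N$ ($x{\left(N \right)} = 2 - \left(N - 3\right) = 2 - \left(-3 + N\right) = 5 - N$)
$\left(-38 + 23\right) \left(x{\left(3 \right)} - 1\right) = \left(-38 + 23\right) \left(\left(5 - 3\right) - 1\right) = - 15 \left(\left(5 - 3\right) - 1\right) = - 15 \left(2 - 1\right) = \left(-15\right) 1 = -15$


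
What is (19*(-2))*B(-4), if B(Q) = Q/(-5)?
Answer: -152/5 ≈ -30.400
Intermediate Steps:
B(Q) = -Q/5 (B(Q) = Q*(-1/5) = -Q/5)
(19*(-2))*B(-4) = (19*(-2))*(-1/5*(-4)) = -38*4/5 = -152/5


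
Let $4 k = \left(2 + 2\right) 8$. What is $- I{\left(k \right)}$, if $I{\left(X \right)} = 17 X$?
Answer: $-136$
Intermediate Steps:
$k = 8$ ($k = \frac{\left(2 + 2\right) 8}{4} = \frac{4 \cdot 8}{4} = \frac{1}{4} \cdot 32 = 8$)
$- I{\left(k \right)} = - 17 \cdot 8 = \left(-1\right) 136 = -136$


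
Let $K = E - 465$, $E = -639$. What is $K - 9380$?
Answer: $-10484$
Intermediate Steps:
$K = -1104$ ($K = -639 - 465 = -1104$)
$K - 9380 = -1104 - 9380 = -10484$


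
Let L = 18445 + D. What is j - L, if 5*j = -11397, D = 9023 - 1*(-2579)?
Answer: -161632/5 ≈ -32326.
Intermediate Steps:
D = 11602 (D = 9023 + 2579 = 11602)
j = -11397/5 (j = (⅕)*(-11397) = -11397/5 ≈ -2279.4)
L = 30047 (L = 18445 + 11602 = 30047)
j - L = -11397/5 - 1*30047 = -11397/5 - 30047 = -161632/5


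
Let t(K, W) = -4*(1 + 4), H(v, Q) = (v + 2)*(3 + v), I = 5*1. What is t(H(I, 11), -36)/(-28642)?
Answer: 10/14321 ≈ 0.00069827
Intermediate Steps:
I = 5
H(v, Q) = (2 + v)*(3 + v)
t(K, W) = -20 (t(K, W) = -4*5 = -20)
t(H(I, 11), -36)/(-28642) = -20/(-28642) = -20*(-1/28642) = 10/14321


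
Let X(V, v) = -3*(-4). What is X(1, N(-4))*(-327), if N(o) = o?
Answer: -3924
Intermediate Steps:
X(V, v) = 12
X(1, N(-4))*(-327) = 12*(-327) = -3924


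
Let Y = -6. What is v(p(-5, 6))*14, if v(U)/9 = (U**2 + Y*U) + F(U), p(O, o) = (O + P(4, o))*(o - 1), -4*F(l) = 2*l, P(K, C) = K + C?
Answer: 58275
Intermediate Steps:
P(K, C) = C + K
F(l) = -l/2
p(O, o) = (-1 + o)*(4 + O + o) (p(O, o) = (O + (o + 4))*(o - 1) = (O + (4 + o))*(-1 + o) = (4 + O + o)*(-1 + o) = (-1 + o)*(4 + O + o))
v(U) = 9*U**2 - 117*U/2 (v(U) = 9*((U**2 - 6*U) - U/2) = 9*(U**2 - 13*U/2) = 9*U**2 - 117*U/2)
v(p(-5, 6))*14 = (9*(-4 - 1*(-5) - 1*6 - 5*6 + 6*(4 + 6))*(-13 + 2*(-4 - 1*(-5) - 1*6 - 5*6 + 6*(4 + 6)))/2)*14 = (9*(-4 + 5 - 6 - 30 + 6*10)*(-13 + 2*(-4 + 5 - 6 - 30 + 6*10))/2)*14 = (9*(-4 + 5 - 6 - 30 + 60)*(-13 + 2*(-4 + 5 - 6 - 30 + 60))/2)*14 = ((9/2)*25*(-13 + 2*25))*14 = ((9/2)*25*(-13 + 50))*14 = ((9/2)*25*37)*14 = (8325/2)*14 = 58275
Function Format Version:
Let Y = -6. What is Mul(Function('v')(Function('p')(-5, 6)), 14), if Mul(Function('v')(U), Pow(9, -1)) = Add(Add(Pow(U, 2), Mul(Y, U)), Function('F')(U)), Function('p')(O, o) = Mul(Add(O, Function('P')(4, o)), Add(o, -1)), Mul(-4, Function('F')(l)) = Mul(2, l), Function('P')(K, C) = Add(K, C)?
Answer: 58275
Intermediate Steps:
Function('P')(K, C) = Add(C, K)
Function('F')(l) = Mul(Rational(-1, 2), l) (Function('F')(l) = Mul(Rational(-1, 4), Mul(2, l)) = Mul(Rational(-1, 2), l))
Function('p')(O, o) = Mul(Add(-1, o), Add(4, O, o)) (Function('p')(O, o) = Mul(Add(O, Add(o, 4)), Add(o, -1)) = Mul(Add(O, Add(4, o)), Add(-1, o)) = Mul(Add(4, O, o), Add(-1, o)) = Mul(Add(-1, o), Add(4, O, o)))
Function('v')(U) = Add(Mul(9, Pow(U, 2)), Mul(Rational(-117, 2), U)) (Function('v')(U) = Mul(9, Add(Add(Pow(U, 2), Mul(-6, U)), Mul(Rational(-1, 2), U))) = Mul(9, Add(Pow(U, 2), Mul(Rational(-13, 2), U))) = Add(Mul(9, Pow(U, 2)), Mul(Rational(-117, 2), U)))
Mul(Function('v')(Function('p')(-5, 6)), 14) = Mul(Mul(Rational(9, 2), Add(-4, Mul(-1, -5), Mul(-1, 6), Mul(-5, 6), Mul(6, Add(4, 6))), Add(-13, Mul(2, Add(-4, Mul(-1, -5), Mul(-1, 6), Mul(-5, 6), Mul(6, Add(4, 6)))))), 14) = Mul(Mul(Rational(9, 2), Add(-4, 5, -6, -30, Mul(6, 10)), Add(-13, Mul(2, Add(-4, 5, -6, -30, Mul(6, 10))))), 14) = Mul(Mul(Rational(9, 2), Add(-4, 5, -6, -30, 60), Add(-13, Mul(2, Add(-4, 5, -6, -30, 60)))), 14) = Mul(Mul(Rational(9, 2), 25, Add(-13, Mul(2, 25))), 14) = Mul(Mul(Rational(9, 2), 25, Add(-13, 50)), 14) = Mul(Mul(Rational(9, 2), 25, 37), 14) = Mul(Rational(8325, 2), 14) = 58275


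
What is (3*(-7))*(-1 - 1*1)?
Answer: 42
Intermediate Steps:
(3*(-7))*(-1 - 1*1) = -21*(-1 - 1) = -21*(-2) = 42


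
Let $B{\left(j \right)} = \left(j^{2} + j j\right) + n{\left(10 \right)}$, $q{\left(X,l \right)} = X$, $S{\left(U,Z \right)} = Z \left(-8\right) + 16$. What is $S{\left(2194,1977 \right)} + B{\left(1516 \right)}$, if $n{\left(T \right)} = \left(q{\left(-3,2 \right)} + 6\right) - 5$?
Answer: $4580710$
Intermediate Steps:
$S{\left(U,Z \right)} = 16 - 8 Z$ ($S{\left(U,Z \right)} = - 8 Z + 16 = 16 - 8 Z$)
$n{\left(T \right)} = -2$ ($n{\left(T \right)} = \left(-3 + 6\right) - 5 = 3 - 5 = -2$)
$B{\left(j \right)} = -2 + 2 j^{2}$ ($B{\left(j \right)} = \left(j^{2} + j j\right) - 2 = \left(j^{2} + j^{2}\right) - 2 = 2 j^{2} - 2 = -2 + 2 j^{2}$)
$S{\left(2194,1977 \right)} + B{\left(1516 \right)} = \left(16 - 15816\right) - \left(2 - 2 \cdot 1516^{2}\right) = \left(16 - 15816\right) + \left(-2 + 2 \cdot 2298256\right) = -15800 + \left(-2 + 4596512\right) = -15800 + 4596510 = 4580710$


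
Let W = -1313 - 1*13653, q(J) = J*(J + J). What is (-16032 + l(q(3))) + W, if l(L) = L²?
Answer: -30674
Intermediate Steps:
q(J) = 2*J² (q(J) = J*(2*J) = 2*J²)
W = -14966 (W = -1313 - 13653 = -14966)
(-16032 + l(q(3))) + W = (-16032 + (2*3²)²) - 14966 = (-16032 + (2*9)²) - 14966 = (-16032 + 18²) - 14966 = (-16032 + 324) - 14966 = -15708 - 14966 = -30674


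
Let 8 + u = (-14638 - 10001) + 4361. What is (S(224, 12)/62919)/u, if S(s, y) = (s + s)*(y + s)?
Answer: -7552/91169631 ≈ -8.2835e-5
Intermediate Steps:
S(s, y) = 2*s*(s + y) (S(s, y) = (2*s)*(s + y) = 2*s*(s + y))
u = -20286 (u = -8 + ((-14638 - 10001) + 4361) = -8 + (-24639 + 4361) = -8 - 20278 = -20286)
(S(224, 12)/62919)/u = ((2*224*(224 + 12))/62919)/(-20286) = ((2*224*236)*(1/62919))*(-1/20286) = (105728*(1/62919))*(-1/20286) = (105728/62919)*(-1/20286) = -7552/91169631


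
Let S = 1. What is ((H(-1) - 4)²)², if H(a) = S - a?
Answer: 16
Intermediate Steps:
H(a) = 1 - a
((H(-1) - 4)²)² = (((1 - 1*(-1)) - 4)²)² = (((1 + 1) - 4)²)² = ((2 - 4)²)² = ((-2)²)² = 4² = 16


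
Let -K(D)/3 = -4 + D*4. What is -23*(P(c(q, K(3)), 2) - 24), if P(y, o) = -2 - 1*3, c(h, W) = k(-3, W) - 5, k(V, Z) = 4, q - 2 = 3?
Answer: 667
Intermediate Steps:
q = 5 (q = 2 + 3 = 5)
K(D) = 12 - 12*D (K(D) = -3*(-4 + D*4) = -3*(-4 + 4*D) = 12 - 12*D)
c(h, W) = -1 (c(h, W) = 4 - 5 = -1)
P(y, o) = -5 (P(y, o) = -2 - 3 = -5)
-23*(P(c(q, K(3)), 2) - 24) = -23*(-5 - 24) = -23*(-29) = 667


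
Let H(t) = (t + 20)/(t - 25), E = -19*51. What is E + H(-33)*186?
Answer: -26892/29 ≈ -927.31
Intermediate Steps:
E = -969
H(t) = (20 + t)/(-25 + t)
E + H(-33)*186 = -969 + ((20 - 33)/(-25 - 33))*186 = -969 + (-13/(-58))*186 = -969 - 1/58*(-13)*186 = -969 + (13/58)*186 = -969 + 1209/29 = -26892/29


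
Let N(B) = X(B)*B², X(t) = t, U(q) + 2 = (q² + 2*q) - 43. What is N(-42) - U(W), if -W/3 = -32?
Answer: -83451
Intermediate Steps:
W = 96 (W = -3*(-32) = 96)
U(q) = -45 + q² + 2*q (U(q) = -2 + ((q² + 2*q) - 43) = -2 + (-43 + q² + 2*q) = -45 + q² + 2*q)
N(B) = B³ (N(B) = B*B² = B³)
N(-42) - U(W) = (-42)³ - (-45 + 96² + 2*96) = -74088 - (-45 + 9216 + 192) = -74088 - 1*9363 = -74088 - 9363 = -83451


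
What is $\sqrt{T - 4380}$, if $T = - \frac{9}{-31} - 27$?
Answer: $\frac{4 i \sqrt{264678}}{31} \approx 66.383 i$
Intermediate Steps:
$T = - \frac{828}{31}$ ($T = \left(-9\right) \left(- \frac{1}{31}\right) - 27 = \frac{9}{31} - 27 = - \frac{828}{31} \approx -26.71$)
$\sqrt{T - 4380} = \sqrt{- \frac{828}{31} - 4380} = \sqrt{- \frac{136608}{31}} = \frac{4 i \sqrt{264678}}{31}$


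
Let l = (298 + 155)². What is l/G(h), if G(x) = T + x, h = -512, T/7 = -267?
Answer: -205209/2381 ≈ -86.186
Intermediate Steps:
T = -1869 (T = 7*(-267) = -1869)
l = 205209 (l = 453² = 205209)
G(x) = -1869 + x
l/G(h) = 205209/(-1869 - 512) = 205209/(-2381) = 205209*(-1/2381) = -205209/2381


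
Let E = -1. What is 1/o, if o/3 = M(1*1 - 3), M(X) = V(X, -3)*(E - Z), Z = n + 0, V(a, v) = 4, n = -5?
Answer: 1/48 ≈ 0.020833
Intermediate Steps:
Z = -5 (Z = -5 + 0 = -5)
M(X) = 16 (M(X) = 4*(-1 - 1*(-5)) = 4*(-1 + 5) = 4*4 = 16)
o = 48 (o = 3*16 = 48)
1/o = 1/48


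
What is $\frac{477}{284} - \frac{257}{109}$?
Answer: $- \frac{20995}{30956} \approx -0.67822$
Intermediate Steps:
$\frac{477}{284} - \frac{257}{109} = - \frac{20995}{30956}$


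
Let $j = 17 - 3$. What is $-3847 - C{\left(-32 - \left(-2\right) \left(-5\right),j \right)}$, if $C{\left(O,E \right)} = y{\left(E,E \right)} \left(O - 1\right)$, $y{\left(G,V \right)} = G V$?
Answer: $4581$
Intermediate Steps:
$j = 14$
$C{\left(O,E \right)} = E^{2} \left(-1 + O\right)$ ($C{\left(O,E \right)} = E E \left(O - 1\right) = E^{2} \left(-1 + O\right)$)
$-3847 - C{\left(-32 - \left(-2\right) \left(-5\right),j \right)} = -3847 - 14^{2} \left(-1 - \left(32 - -10\right)\right) = -3847 - 196 \left(-1 - 42\right) = -3847 - 196 \left(-43\right) = -3847 - -8428 = -3847 + 8428 = 4581$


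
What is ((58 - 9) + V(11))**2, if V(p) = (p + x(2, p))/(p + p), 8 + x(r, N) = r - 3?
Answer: 291600/121 ≈ 2409.9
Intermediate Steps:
x(r, N) = -11 + r (x(r, N) = -8 + (r - 3) = -8 + (-3 + r) = -11 + r)
V(p) = (-9 + p)/(2*p) (V(p) = (p + (-11 + 2))/(p + p) = (p - 9)/((2*p)) = (-9 + p)*(1/(2*p)) = (-9 + p)/(2*p))
((58 - 9) + V(11))**2 = ((58 - 9) + (1/2)*(-9 + 11)/11)**2 = (49 + (1/2)*(1/11)*2)**2 = (49 + 1/11)**2 = (540/11)**2 = 291600/121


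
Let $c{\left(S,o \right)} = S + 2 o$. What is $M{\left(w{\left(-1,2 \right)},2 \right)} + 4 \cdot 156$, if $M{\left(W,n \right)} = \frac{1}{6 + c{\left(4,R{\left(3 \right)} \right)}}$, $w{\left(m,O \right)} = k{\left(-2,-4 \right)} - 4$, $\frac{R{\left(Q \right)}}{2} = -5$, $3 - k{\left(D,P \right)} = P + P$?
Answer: $\frac{6239}{10} \approx 623.9$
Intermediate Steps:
$k{\left(D,P \right)} = 3 - 2 P$ ($k{\left(D,P \right)} = 3 - \left(P + P\right) = 3 - 2 P$)
$R{\left(Q \right)} = -10$ ($R{\left(Q \right)} = 2 \left(-5\right) = -10$)
$w{\left(m,O \right)} = 7$ ($w{\left(m,O \right)} = \left(3 - -8\right) - 4 = \left(3 + 8\right) - 4 = 11 - 4 = 7$)
$M{\left(W,n \right)} = - \frac{1}{10}$ ($M{\left(W,n \right)} = \frac{1}{6 + \left(4 + 2 \left(-10\right)\right)} = \frac{1}{6 + \left(4 - 20\right)} = \frac{1}{6 - 16} = \frac{1}{-10} = - \frac{1}{10}$)
$M{\left(w{\left(-1,2 \right)},2 \right)} + 4 \cdot 156 = - \frac{1}{10} + 4 \cdot 156 = - \frac{1}{10} + 624 = \frac{6239}{10}$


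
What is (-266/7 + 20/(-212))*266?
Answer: -537054/53 ≈ -10133.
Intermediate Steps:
(-266/7 + 20/(-212))*266 = (-266*⅐ + 20*(-1/212))*266 = (-38 - 5/53)*266 = -2019/53*266 = -537054/53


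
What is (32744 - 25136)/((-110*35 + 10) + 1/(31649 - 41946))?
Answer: -78339576/39540481 ≈ -1.9813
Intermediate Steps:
(32744 - 25136)/((-110*35 + 10) + 1/(31649 - 41946)) = 7608/((-3850 + 10) + 1/(-10297)) = 7608/(-3840 - 1/10297) = 7608/(-39540481/10297) = 7608*(-10297/39540481) = -78339576/39540481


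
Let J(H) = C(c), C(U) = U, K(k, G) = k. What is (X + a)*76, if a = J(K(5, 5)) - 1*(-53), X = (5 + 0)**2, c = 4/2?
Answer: 6080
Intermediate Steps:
c = 2 (c = 4*(1/2) = 2)
X = 25 (X = 5**2 = 25)
J(H) = 2
a = 55 (a = 2 - 1*(-53) = 2 + 53 = 55)
(X + a)*76 = (25 + 55)*76 = 80*76 = 6080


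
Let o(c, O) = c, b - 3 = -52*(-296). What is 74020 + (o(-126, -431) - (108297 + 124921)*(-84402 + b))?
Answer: 16093748420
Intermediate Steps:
b = 15395 (b = 3 - 52*(-296) = 3 + 15392 = 15395)
74020 + (o(-126, -431) - (108297 + 124921)*(-84402 + b)) = 74020 + (-126 - (108297 + 124921)*(-84402 + 15395)) = 74020 + (-126 - 233218*(-69007)) = 74020 + (-126 - 1*(-16093674526)) = 74020 + (-126 + 16093674526) = 74020 + 16093674400 = 16093748420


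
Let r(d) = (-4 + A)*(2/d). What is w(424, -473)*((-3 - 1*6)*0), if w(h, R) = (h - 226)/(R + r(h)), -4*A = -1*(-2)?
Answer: 0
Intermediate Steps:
A = -½ (A = -(-1)*(-2)/4 = -¼*2 = -½ ≈ -0.50000)
r(d) = -9/d (r(d) = (-4 - ½)*(2/d) = -9/d)
w(h, R) = (-226 + h)/(R - 9/h) (w(h, R) = (h - 226)/(R - 9/h) = (-226 + h)/(R - 9/h))
w(424, -473)*((-3 - 1*6)*0) = (424*(-226 + 424)/(-9 - 473*424))*((-3 - 1*6)*0) = (424*198/(-9 - 200552))*((-3 - 6)*0) = (424*198/(-200561))*(-9*0) = (424*(-1/200561)*198)*0 = -83952/200561*0 = 0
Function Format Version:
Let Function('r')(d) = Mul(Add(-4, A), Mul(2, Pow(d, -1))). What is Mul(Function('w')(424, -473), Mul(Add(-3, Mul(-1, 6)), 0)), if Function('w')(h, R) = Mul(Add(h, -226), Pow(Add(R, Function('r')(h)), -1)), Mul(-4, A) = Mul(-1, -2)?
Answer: 0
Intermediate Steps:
A = Rational(-1, 2) (A = Mul(Rational(-1, 4), Mul(-1, -2)) = Mul(Rational(-1, 4), 2) = Rational(-1, 2) ≈ -0.50000)
Function('r')(d) = Mul(-9, Pow(d, -1)) (Function('r')(d) = Mul(Add(-4, Rational(-1, 2)), Mul(2, Pow(d, -1))) = Mul(Rational(-9, 2), Mul(2, Pow(d, -1))) = Mul(-9, Pow(d, -1)))
Function('w')(h, R) = Mul(Pow(Add(R, Mul(-9, Pow(h, -1))), -1), Add(-226, h)) (Function('w')(h, R) = Mul(Add(h, -226), Pow(Add(R, Mul(-9, Pow(h, -1))), -1)) = Mul(Add(-226, h), Pow(Add(R, Mul(-9, Pow(h, -1))), -1)) = Mul(Pow(Add(R, Mul(-9, Pow(h, -1))), -1), Add(-226, h)))
Mul(Function('w')(424, -473), Mul(Add(-3, Mul(-1, 6)), 0)) = Mul(Mul(424, Pow(Add(-9, Mul(-473, 424)), -1), Add(-226, 424)), Mul(Add(-3, Mul(-1, 6)), 0)) = Mul(Mul(424, Pow(Add(-9, -200552), -1), 198), Mul(Add(-3, -6), 0)) = Mul(Mul(424, Pow(-200561, -1), 198), Mul(-9, 0)) = Mul(Mul(424, Rational(-1, 200561), 198), 0) = Mul(Rational(-83952, 200561), 0) = 0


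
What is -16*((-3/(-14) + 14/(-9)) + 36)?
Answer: -34936/63 ≈ -554.54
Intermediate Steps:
-16*((-3/(-14) + 14/(-9)) + 36) = -16*((-3*(-1/14) + 14*(-⅑)) + 36) = -16*((3/14 - 14/9) + 36) = -16*(-169/126 + 36) = -16*4367/126 = -34936/63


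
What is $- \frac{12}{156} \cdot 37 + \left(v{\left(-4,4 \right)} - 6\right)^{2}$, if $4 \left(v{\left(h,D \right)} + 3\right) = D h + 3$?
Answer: $\frac{30621}{208} \approx 147.22$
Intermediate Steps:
$v{\left(h,D \right)} = - \frac{9}{4} + \frac{D h}{4}$ ($v{\left(h,D \right)} = -3 + \frac{D h + 3}{4} = -3 + \frac{3 + D h}{4} = -3 + \left(\frac{3}{4} + \frac{D h}{4}\right) = - \frac{9}{4} + \frac{D h}{4}$)
$- \frac{12}{156} \cdot 37 + \left(v{\left(-4,4 \right)} - 6\right)^{2} = - \frac{12}{156} \cdot 37 + \left(\left(- \frac{9}{4} + \frac{1}{4} \cdot 4 \left(-4\right)\right) - 6\right)^{2} = \left(-12\right) \frac{1}{156} \cdot 37 + \left(\left(- \frac{9}{4} - 4\right) - 6\right)^{2} = \left(- \frac{1}{13}\right) 37 + \left(- \frac{25}{4} - 6\right)^{2} = - \frac{37}{13} + \left(- \frac{49}{4}\right)^{2} = - \frac{37}{13} + \frac{2401}{16} = \frac{30621}{208}$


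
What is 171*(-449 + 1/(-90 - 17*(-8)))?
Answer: -3531663/46 ≈ -76775.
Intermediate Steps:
171*(-449 + 1/(-90 - 17*(-8))) = 171*(-449 + 1/(-90 + 136)) = 171*(-449 + 1/46) = 171*(-20653/46) = -3531663/46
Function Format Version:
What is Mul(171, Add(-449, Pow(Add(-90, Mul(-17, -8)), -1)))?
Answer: Rational(-3531663, 46) ≈ -76775.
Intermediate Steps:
Mul(171, Add(-449, Pow(Add(-90, Mul(-17, -8)), -1))) = Mul(171, Add(-449, Pow(Add(-90, 136), -1))) = Mul(171, Add(-449, Pow(46, -1))) = Mul(171, Add(-449, Rational(1, 46))) = Mul(171, Rational(-20653, 46)) = Rational(-3531663, 46)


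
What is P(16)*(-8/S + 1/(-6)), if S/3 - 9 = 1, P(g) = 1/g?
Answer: -13/480 ≈ -0.027083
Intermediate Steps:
S = 30 (S = 27 + 3*1 = 27 + 3 = 30)
P(16)*(-8/S + 1/(-6)) = (-8/30 + 1/(-6))/16 = (-8*1/30 + 1*(-⅙))/16 = (-4/15 - ⅙)/16 = (1/16)*(-13/30) = -13/480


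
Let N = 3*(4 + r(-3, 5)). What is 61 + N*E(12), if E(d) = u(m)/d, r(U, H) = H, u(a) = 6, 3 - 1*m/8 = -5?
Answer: 149/2 ≈ 74.500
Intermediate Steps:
m = 64 (m = 24 - 8*(-5) = 24 + 40 = 64)
N = 27 (N = 3*(4 + 5) = 3*9 = 27)
E(d) = 6/d
61 + N*E(12) = 61 + 27*(6/12) = 61 + 27*(6*(1/12)) = 61 + 27*(½) = 61 + 27/2 = 149/2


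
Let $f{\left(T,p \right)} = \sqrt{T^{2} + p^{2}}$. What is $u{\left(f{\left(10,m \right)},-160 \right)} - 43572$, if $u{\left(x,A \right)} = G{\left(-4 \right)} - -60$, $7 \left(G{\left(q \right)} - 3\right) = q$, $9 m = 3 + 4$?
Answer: $- \frac{304567}{7} \approx -43510.0$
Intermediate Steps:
$m = \frac{7}{9}$ ($m = \frac{3 + 4}{9} = \frac{1}{9} \cdot 7 = \frac{7}{9} \approx 0.77778$)
$G{\left(q \right)} = 3 + \frac{q}{7}$
$u{\left(x,A \right)} = \frac{437}{7}$ ($u{\left(x,A \right)} = \left(3 + \frac{1}{7} \left(-4\right)\right) - -60 = \left(3 - \frac{4}{7}\right) + 60 = \frac{17}{7} + 60 = \frac{437}{7}$)
$u{\left(f{\left(10,m \right)},-160 \right)} - 43572 = \frac{437}{7} - 43572 = - \frac{304567}{7}$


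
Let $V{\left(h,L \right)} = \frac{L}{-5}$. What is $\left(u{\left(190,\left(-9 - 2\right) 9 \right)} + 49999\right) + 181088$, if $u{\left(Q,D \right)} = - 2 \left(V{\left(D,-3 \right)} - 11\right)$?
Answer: $\frac{1155539}{5} \approx 2.3111 \cdot 10^{5}$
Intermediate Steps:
$V{\left(h,L \right)} = - \frac{L}{5}$ ($V{\left(h,L \right)} = L \left(- \frac{1}{5}\right) = - \frac{L}{5}$)
$u{\left(Q,D \right)} = \frac{104}{5}$ ($u{\left(Q,D \right)} = - 2 \left(\left(- \frac{1}{5}\right) \left(-3\right) - 11\right) = - 2 \left(\frac{3}{5} - 11\right) = \left(-2\right) \left(- \frac{52}{5}\right) = \frac{104}{5}$)
$\left(u{\left(190,\left(-9 - 2\right) 9 \right)} + 49999\right) + 181088 = \left(\frac{104}{5} + 49999\right) + 181088 = \frac{250099}{5} + 181088 = \frac{1155539}{5}$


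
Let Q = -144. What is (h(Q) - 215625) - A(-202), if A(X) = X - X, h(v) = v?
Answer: -215769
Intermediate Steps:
A(X) = 0
(h(Q) - 215625) - A(-202) = (-144 - 215625) - 1*0 = -215769 + 0 = -215769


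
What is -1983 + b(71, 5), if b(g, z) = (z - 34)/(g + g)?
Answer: -281615/142 ≈ -1983.2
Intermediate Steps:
b(g, z) = (-34 + z)/(2*g) (b(g, z) = (-34 + z)/((2*g)) = (-34 + z)*(1/(2*g)) = (-34 + z)/(2*g))
-1983 + b(71, 5) = -1983 + (½)*(-34 + 5)/71 = -1983 + (½)*(1/71)*(-29) = -1983 - 29/142 = -281615/142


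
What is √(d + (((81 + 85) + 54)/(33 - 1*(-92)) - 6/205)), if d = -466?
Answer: 2*I*√4877729/205 ≈ 21.547*I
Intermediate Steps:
√(d + (((81 + 85) + 54)/(33 - 1*(-92)) - 6/205)) = √(-466 + (((81 + 85) + 54)/(33 - 1*(-92)) - 6/205)) = √(-466 + ((166 + 54)/(33 + 92) - 6*1/205)) = √(-466 + (220/125 - 6/205)) = √(-466 + (220*(1/125) - 6/205)) = √(-466 + (44/25 - 6/205)) = √(-466 + 1774/1025) = √(-475876/1025) = 2*I*√4877729/205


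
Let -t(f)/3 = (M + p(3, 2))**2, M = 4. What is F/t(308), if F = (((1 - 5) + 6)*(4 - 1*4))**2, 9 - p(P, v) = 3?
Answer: 0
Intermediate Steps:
p(P, v) = 6 (p(P, v) = 9 - 1*3 = 9 - 3 = 6)
F = 0 (F = ((-4 + 6)*(4 - 4))**2 = (2*0)**2 = 0**2 = 0)
t(f) = -300 (t(f) = -3*(4 + 6)**2 = -3*10**2 = -3*100 = -300)
F/t(308) = 0/(-300) = 0*(-1/300) = 0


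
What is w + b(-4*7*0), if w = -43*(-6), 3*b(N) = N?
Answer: 258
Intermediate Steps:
b(N) = N/3
w = 258
w + b(-4*7*0) = 258 + (-4*7*0)/3 = 258 + (-28*0)/3 = 258 + (⅓)*0 = 258 + 0 = 258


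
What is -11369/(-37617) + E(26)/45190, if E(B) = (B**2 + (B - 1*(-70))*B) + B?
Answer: 317032138/849956115 ≈ 0.37300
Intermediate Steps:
E(B) = B + B**2 + B*(70 + B) (E(B) = (B**2 + (B + 70)*B) + B = (B**2 + (70 + B)*B) + B = (B**2 + B*(70 + B)) + B = B + B**2 + B*(70 + B))
-11369/(-37617) + E(26)/45190 = -11369/(-37617) + (26*(71 + 2*26))/45190 = -11369*(-1/37617) + (26*(71 + 52))*(1/45190) = 11369/37617 + (26*123)*(1/45190) = 11369/37617 + 3198*(1/45190) = 11369/37617 + 1599/22595 = 317032138/849956115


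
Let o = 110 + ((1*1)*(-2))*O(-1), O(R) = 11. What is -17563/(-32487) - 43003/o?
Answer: -15335087/31416 ≈ -488.13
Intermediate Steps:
o = 88 (o = 110 + ((1*1)*(-2))*11 = 110 + (1*(-2))*11 = 110 - 2*11 = 110 - 22 = 88)
-17563/(-32487) - 43003/o = -17563/(-32487) - 43003/88 = -17563*(-1/32487) - 43003*1/88 = 193/357 - 43003/88 = -15335087/31416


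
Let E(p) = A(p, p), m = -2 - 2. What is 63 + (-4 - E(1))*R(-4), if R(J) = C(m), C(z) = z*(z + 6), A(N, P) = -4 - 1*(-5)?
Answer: 103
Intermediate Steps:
m = -4
A(N, P) = 1 (A(N, P) = -4 + 5 = 1)
E(p) = 1
C(z) = z*(6 + z)
R(J) = -8 (R(J) = -4*(6 - 4) = -4*2 = -8)
63 + (-4 - E(1))*R(-4) = 63 + (-4 - 1*1)*(-8) = 63 + (-4 - 1)*(-8) = 63 - 5*(-8) = 63 + 40 = 103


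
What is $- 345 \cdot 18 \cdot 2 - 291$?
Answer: $-12711$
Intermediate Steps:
$- 345 \cdot 18 \cdot 2 - 291 = \left(-345\right) 36 - 291 = -12420 - 291 = -12711$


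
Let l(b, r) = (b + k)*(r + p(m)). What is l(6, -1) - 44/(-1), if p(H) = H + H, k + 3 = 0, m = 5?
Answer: 71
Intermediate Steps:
k = -3 (k = -3 + 0 = -3)
p(H) = 2*H
l(b, r) = (-3 + b)*(10 + r) (l(b, r) = (b - 3)*(r + 2*5) = (-3 + b)*(r + 10) = (-3 + b)*(10 + r))
l(6, -1) - 44/(-1) = (-30 - 3*(-1) + 10*6 + 6*(-1)) - 44/(-1) = (-30 + 3 + 60 - 6) - 1*(-44) = 27 + 44 = 71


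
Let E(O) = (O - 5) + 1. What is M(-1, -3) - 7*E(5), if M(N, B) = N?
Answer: -8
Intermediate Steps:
E(O) = -4 + O (E(O) = (-5 + O) + 1 = -4 + O)
M(-1, -3) - 7*E(5) = -1 - 7*(-4 + 5) = -1 - 7*1 = -1 - 7 = -8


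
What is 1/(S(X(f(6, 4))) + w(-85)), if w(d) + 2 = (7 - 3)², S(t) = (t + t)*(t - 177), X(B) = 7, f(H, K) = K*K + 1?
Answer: -1/2366 ≈ -0.00042265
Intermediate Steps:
f(H, K) = 1 + K² (f(H, K) = K² + 1 = 1 + K²)
S(t) = 2*t*(-177 + t) (S(t) = (2*t)*(-177 + t) = 2*t*(-177 + t))
w(d) = 14 (w(d) = -2 + (7 - 3)² = -2 + 4² = -2 + 16 = 14)
1/(S(X(f(6, 4))) + w(-85)) = 1/(2*7*(-177 + 7) + 14) = 1/(2*7*(-170) + 14) = 1/(-2380 + 14) = 1/(-2366) = -1/2366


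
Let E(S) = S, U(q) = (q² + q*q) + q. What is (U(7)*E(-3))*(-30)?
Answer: 9450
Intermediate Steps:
U(q) = q + 2*q² (U(q) = (q² + q²) + q = 2*q² + q = q + 2*q²)
(U(7)*E(-3))*(-30) = ((7*(1 + 2*7))*(-3))*(-30) = ((7*(1 + 14))*(-3))*(-30) = ((7*15)*(-3))*(-30) = (105*(-3))*(-30) = -315*(-30) = 9450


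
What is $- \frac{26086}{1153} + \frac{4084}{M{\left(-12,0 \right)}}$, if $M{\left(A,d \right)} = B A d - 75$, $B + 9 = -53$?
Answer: $- \frac{6665302}{86475} \approx -77.078$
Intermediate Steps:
$B = -62$ ($B = -9 - 53 = -62$)
$M{\left(A,d \right)} = -75 - 62 A d$ ($M{\left(A,d \right)} = - 62 A d - 75 = -75 - 62 A d$)
$- \frac{26086}{1153} + \frac{4084}{M{\left(-12,0 \right)}} = - \frac{26086}{1153} + \frac{4084}{-75 - \left(-744\right) 0} = \left(-26086\right) \frac{1}{1153} + \frac{4084}{-75 + 0} = - \frac{26086}{1153} + \frac{4084}{-75} = - \frac{26086}{1153} + 4084 \left(- \frac{1}{75}\right) = - \frac{26086}{1153} - \frac{4084}{75} = - \frac{6665302}{86475}$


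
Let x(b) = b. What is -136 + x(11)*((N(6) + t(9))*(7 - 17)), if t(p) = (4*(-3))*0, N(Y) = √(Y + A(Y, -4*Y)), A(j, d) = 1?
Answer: -136 - 110*√7 ≈ -427.03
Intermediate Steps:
N(Y) = √(1 + Y) (N(Y) = √(Y + 1) = √(1 + Y))
t(p) = 0 (t(p) = -12*0 = 0)
-136 + x(11)*((N(6) + t(9))*(7 - 17)) = -136 + 11*((√(1 + 6) + 0)*(7 - 17)) = -136 + 11*((√7 + 0)*(-10)) = -136 + 11*(√7*(-10)) = -136 + 11*(-10*√7) = -136 - 110*√7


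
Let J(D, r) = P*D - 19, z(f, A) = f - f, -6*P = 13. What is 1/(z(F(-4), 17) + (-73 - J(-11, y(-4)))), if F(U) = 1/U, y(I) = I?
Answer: -6/467 ≈ -0.012848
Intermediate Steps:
P = -13/6 (P = -⅙*13 = -13/6 ≈ -2.1667)
z(f, A) = 0
J(D, r) = -19 - 13*D/6 (J(D, r) = -13*D/6 - 19 = -19 - 13*D/6)
1/(z(F(-4), 17) + (-73 - J(-11, y(-4)))) = 1/(0 + (-73 - (-19 - 13/6*(-11)))) = 1/(0 + (-73 - (-19 + 143/6))) = 1/(0 + (-73 - 1*29/6)) = 1/(0 + (-73 - 29/6)) = 1/(0 - 467/6) = 1/(-467/6) = -6/467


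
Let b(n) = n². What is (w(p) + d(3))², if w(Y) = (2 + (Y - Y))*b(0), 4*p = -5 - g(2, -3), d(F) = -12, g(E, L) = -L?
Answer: 144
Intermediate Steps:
p = -2 (p = (-5 - (-1)*(-3))/4 = (-5 - 1*3)/4 = (-5 - 3)/4 = (¼)*(-8) = -2)
w(Y) = 0 (w(Y) = (2 + (Y - Y))*0² = (2 + 0)*0 = 2*0 = 0)
(w(p) + d(3))² = (0 - 12)² = (-12)² = 144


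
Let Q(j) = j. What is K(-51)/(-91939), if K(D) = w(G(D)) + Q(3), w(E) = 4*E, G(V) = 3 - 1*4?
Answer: 1/91939 ≈ 1.0877e-5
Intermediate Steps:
G(V) = -1 (G(V) = 3 - 4 = -1)
K(D) = -1 (K(D) = 4*(-1) + 3 = -4 + 3 = -1)
K(-51)/(-91939) = -1/(-91939) = -1*(-1/91939) = 1/91939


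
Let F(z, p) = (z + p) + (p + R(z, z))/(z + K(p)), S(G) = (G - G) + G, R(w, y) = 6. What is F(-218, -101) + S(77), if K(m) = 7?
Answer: -50967/211 ≈ -241.55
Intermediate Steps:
S(G) = G (S(G) = 0 + G = G)
F(z, p) = p + z + (6 + p)/(7 + z) (F(z, p) = (z + p) + (p + 6)/(z + 7) = (p + z) + (6 + p)/(7 + z) = p + z + (6 + p)/(7 + z))
F(-218, -101) + S(77) = (6 + (-218)² + 7*(-218) + 8*(-101) - 101*(-218))/(7 - 218) + 77 = (6 + 47524 - 1526 - 808 + 22018)/(-211) + 77 = -1/211*67214 + 77 = -67214/211 + 77 = -50967/211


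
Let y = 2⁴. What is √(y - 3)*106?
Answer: 106*√13 ≈ 382.19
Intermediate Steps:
y = 16
√(y - 3)*106 = √(16 - 3)*106 = √13*106 = 106*√13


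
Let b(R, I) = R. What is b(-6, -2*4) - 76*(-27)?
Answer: 2046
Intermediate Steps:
b(-6, -2*4) - 76*(-27) = -6 - 76*(-27) = -6 + 2052 = 2046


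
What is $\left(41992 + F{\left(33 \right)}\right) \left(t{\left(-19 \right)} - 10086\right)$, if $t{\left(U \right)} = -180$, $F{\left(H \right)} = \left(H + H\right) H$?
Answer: $-453449220$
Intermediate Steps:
$F{\left(H \right)} = 2 H^{2}$ ($F{\left(H \right)} = 2 H H = 2 H^{2}$)
$\left(41992 + F{\left(33 \right)}\right) \left(t{\left(-19 \right)} - 10086\right) = \left(41992 + 2 \cdot 33^{2}\right) \left(-180 - 10086\right) = \left(41992 + 2 \cdot 1089\right) \left(-10266\right) = \left(41992 + 2178\right) \left(-10266\right) = 44170 \left(-10266\right) = -453449220$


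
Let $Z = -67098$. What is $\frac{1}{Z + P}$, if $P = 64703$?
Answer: $- \frac{1}{2395} \approx -0.00041754$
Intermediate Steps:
$\frac{1}{Z + P} = \frac{1}{-67098 + 64703} = \frac{1}{-2395} = - \frac{1}{2395}$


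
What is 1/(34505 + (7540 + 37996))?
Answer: 1/80041 ≈ 1.2494e-5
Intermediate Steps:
1/(34505 + (7540 + 37996)) = 1/(34505 + 45536) = 1/80041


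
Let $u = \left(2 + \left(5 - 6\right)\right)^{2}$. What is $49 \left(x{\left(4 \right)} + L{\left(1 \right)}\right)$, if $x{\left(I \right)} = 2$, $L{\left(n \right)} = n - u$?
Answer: $98$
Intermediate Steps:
$u = 1$ ($u = \left(2 + \left(5 - 6\right)\right)^{2} = \left(2 - 1\right)^{2} = 1^{2} = 1$)
$L{\left(n \right)} = -1 + n$ ($L{\left(n \right)} = n - 1 = -1 + n$)
$49 \left(x{\left(4 \right)} + L{\left(1 \right)}\right) = 49 \left(2 + \left(-1 + 1\right)\right) = 49 \left(2 + 0\right) = 49 \cdot 2 = 98$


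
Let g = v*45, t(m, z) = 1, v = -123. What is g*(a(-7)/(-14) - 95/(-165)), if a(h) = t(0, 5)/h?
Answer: -3496275/1078 ≈ -3243.3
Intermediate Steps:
g = -5535 (g = -123*45 = -5535)
a(h) = 1/h
g*(a(-7)/(-14) - 95/(-165)) = -5535*(1/(-7*(-14)) - 95/(-165)) = -5535*(-⅐*(-1/14) - 95*(-1/165)) = -5535*(1/98 + 19/33) = -5535*1895/3234 = -3496275/1078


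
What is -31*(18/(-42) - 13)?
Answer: 2914/7 ≈ 416.29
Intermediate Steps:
-31*(18/(-42) - 13) = -31*(18*(-1/42) - 13) = -31*(-3/7 - 13) = -31*(-94/7) = 2914/7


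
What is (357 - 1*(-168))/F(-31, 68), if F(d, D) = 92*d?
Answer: -525/2852 ≈ -0.18408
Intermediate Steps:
(357 - 1*(-168))/F(-31, 68) = (357 - 1*(-168))/((92*(-31))) = (357 + 168)/(-2852) = 525*(-1/2852) = -525/2852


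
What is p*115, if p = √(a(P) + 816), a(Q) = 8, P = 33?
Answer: 230*√206 ≈ 3301.1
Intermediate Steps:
p = 2*√206 (p = √(8 + 816) = √824 = 2*√206 ≈ 28.705)
p*115 = (2*√206)*115 = 230*√206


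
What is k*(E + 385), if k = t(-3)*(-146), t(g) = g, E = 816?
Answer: 526038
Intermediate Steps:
k = 438 (k = -3*(-146) = 438)
k*(E + 385) = 438*(816 + 385) = 438*1201 = 526038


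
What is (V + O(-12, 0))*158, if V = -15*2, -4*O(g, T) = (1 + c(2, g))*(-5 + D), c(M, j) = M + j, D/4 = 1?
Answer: -10191/2 ≈ -5095.5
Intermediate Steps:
D = 4 (D = 4*1 = 4)
O(g, T) = ¾ + g/4 (O(g, T) = -(1 + (2 + g))*(-5 + 4)/4 = -(3 + g)*(-1)/4 = -(-3 - g)/4 = ¾ + g/4)
V = -30
(V + O(-12, 0))*158 = (-30 + (¾ + (¼)*(-12)))*158 = (-30 + (¾ - 3))*158 = (-30 - 9/4)*158 = -129/4*158 = -10191/2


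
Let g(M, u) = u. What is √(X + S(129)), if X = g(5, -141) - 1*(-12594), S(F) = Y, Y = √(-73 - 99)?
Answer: √(12453 + 2*I*√43) ≈ 111.59 + 0.0588*I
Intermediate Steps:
Y = 2*I*√43 (Y = √(-172) = 2*I*√43 ≈ 13.115*I)
S(F) = 2*I*√43
X = 12453 (X = -141 - 1*(-12594) = -141 + 12594 = 12453)
√(X + S(129)) = √(12453 + 2*I*√43)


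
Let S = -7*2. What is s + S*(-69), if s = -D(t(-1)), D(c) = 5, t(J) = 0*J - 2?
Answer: 961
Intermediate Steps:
t(J) = -2 (t(J) = 0 - 2 = -2)
s = -5 (s = -1*5 = -5)
S = -14
s + S*(-69) = -5 - 14*(-69) = -5 + 966 = 961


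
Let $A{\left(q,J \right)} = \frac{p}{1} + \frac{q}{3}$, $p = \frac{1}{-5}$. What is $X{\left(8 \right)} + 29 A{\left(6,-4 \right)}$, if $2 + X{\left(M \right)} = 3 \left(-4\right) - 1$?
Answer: $\frac{186}{5} \approx 37.2$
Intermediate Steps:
$p = - \frac{1}{5} \approx -0.2$
$X{\left(M \right)} = -15$ ($X{\left(M \right)} = -2 + \left(3 \left(-4\right) - 1\right) = -2 - 13 = -15$)
$A{\left(q,J \right)} = - \frac{1}{5} + \frac{q}{3}$ ($A{\left(q,J \right)} = - \frac{1}{5 \cdot 1} + \frac{q}{3} = \left(- \frac{1}{5}\right) 1 + q \frac{1}{3} = - \frac{1}{5} + \frac{q}{3}$)
$X{\left(8 \right)} + 29 A{\left(6,-4 \right)} = -15 + 29 \left(- \frac{1}{5} + \frac{1}{3} \cdot 6\right) = -15 + 29 \left(- \frac{1}{5} + 2\right) = -15 + 29 \cdot \frac{9}{5} = -15 + \frac{261}{5} = \frac{186}{5}$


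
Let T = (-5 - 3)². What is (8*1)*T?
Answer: 512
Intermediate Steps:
T = 64 (T = (-8)² = 64)
(8*1)*T = (8*1)*64 = 8*64 = 512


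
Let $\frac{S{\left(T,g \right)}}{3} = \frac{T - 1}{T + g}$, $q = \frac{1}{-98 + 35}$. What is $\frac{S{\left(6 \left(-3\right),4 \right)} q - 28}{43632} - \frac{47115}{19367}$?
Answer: $- \frac{604541971037}{248436157536} \approx -2.4334$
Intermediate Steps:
$q = - \frac{1}{63}$ ($q = \frac{1}{-63} = - \frac{1}{63} \approx -0.015873$)
$S{\left(T,g \right)} = \frac{3 \left(-1 + T\right)}{T + g}$ ($S{\left(T,g \right)} = 3 \frac{T - 1}{T + g} = 3 \frac{-1 + T}{T + g} = \frac{3 \left(-1 + T\right)}{T + g}$)
$\frac{S{\left(6 \left(-3\right),4 \right)} q - 28}{43632} - \frac{47115}{19367} = \frac{\frac{3 \left(-1 + 6 \left(-3\right)\right)}{6 \left(-3\right) + 4} \left(- \frac{1}{63}\right) - 28}{43632} - \frac{47115}{19367} = \left(\frac{3 \left(-1 - 18\right)}{-18 + 4} \left(- \frac{1}{63}\right) - 28\right) \frac{1}{43632} - \frac{47115}{19367} = \left(3 \frac{1}{-14} \left(-19\right) \left(- \frac{1}{63}\right) - 28\right) \frac{1}{43632} - \frac{47115}{19367} = \left(3 \left(- \frac{1}{14}\right) \left(-19\right) \left(- \frac{1}{63}\right) - 28\right) \frac{1}{43632} - \frac{47115}{19367} = \left(\frac{57}{14} \left(- \frac{1}{63}\right) - 28\right) \frac{1}{43632} - \frac{47115}{19367} = \left(- \frac{19}{294} - 28\right) \frac{1}{43632} - \frac{47115}{19367} = \left(- \frac{8251}{294}\right) \frac{1}{43632} - \frac{47115}{19367} = - \frac{8251}{12827808} - \frac{47115}{19367} = - \frac{604541971037}{248436157536}$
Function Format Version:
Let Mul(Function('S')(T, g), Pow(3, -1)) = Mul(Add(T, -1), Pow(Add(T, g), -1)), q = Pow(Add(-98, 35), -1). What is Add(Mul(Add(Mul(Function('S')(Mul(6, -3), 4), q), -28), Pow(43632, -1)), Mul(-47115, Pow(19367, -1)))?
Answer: Rational(-604541971037, 248436157536) ≈ -2.4334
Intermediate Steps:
q = Rational(-1, 63) (q = Pow(-63, -1) = Rational(-1, 63) ≈ -0.015873)
Function('S')(T, g) = Mul(3, Pow(Add(T, g), -1), Add(-1, T)) (Function('S')(T, g) = Mul(3, Mul(Add(T, -1), Pow(Add(T, g), -1))) = Mul(3, Mul(Add(-1, T), Pow(Add(T, g), -1))) = Mul(3, Mul(Pow(Add(T, g), -1), Add(-1, T))) = Mul(3, Pow(Add(T, g), -1), Add(-1, T)))
Add(Mul(Add(Mul(Function('S')(Mul(6, -3), 4), q), -28), Pow(43632, -1)), Mul(-47115, Pow(19367, -1))) = Add(Mul(Add(Mul(Mul(3, Pow(Add(Mul(6, -3), 4), -1), Add(-1, Mul(6, -3))), Rational(-1, 63)), -28), Pow(43632, -1)), Mul(-47115, Pow(19367, -1))) = Add(Mul(Add(Mul(Mul(3, Pow(Add(-18, 4), -1), Add(-1, -18)), Rational(-1, 63)), -28), Rational(1, 43632)), Mul(-47115, Rational(1, 19367))) = Add(Mul(Add(Mul(Mul(3, Pow(-14, -1), -19), Rational(-1, 63)), -28), Rational(1, 43632)), Rational(-47115, 19367)) = Add(Mul(Add(Mul(Mul(3, Rational(-1, 14), -19), Rational(-1, 63)), -28), Rational(1, 43632)), Rational(-47115, 19367)) = Add(Mul(Add(Mul(Rational(57, 14), Rational(-1, 63)), -28), Rational(1, 43632)), Rational(-47115, 19367)) = Add(Mul(Add(Rational(-19, 294), -28), Rational(1, 43632)), Rational(-47115, 19367)) = Add(Mul(Rational(-8251, 294), Rational(1, 43632)), Rational(-47115, 19367)) = Add(Rational(-8251, 12827808), Rational(-47115, 19367)) = Rational(-604541971037, 248436157536)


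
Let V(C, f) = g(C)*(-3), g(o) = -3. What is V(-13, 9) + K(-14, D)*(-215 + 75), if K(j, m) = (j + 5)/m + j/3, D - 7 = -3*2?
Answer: 5767/3 ≈ 1922.3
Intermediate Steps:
D = 1 (D = 7 - 3*2 = 7 - 6 = 1)
K(j, m) = j/3 + (5 + j)/m (K(j, m) = (5 + j)/m + j*(⅓) = (5 + j)/m + j/3 = j/3 + (5 + j)/m)
V(C, f) = 9 (V(C, f) = -3*(-3) = 9)
V(-13, 9) + K(-14, D)*(-215 + 75) = 9 + ((5 - 14 + (⅓)*(-14)*1)/1)*(-215 + 75) = 9 + (1*(5 - 14 - 14/3))*(-140) = 9 + (1*(-41/3))*(-140) = 9 - 41/3*(-140) = 9 + 5740/3 = 5767/3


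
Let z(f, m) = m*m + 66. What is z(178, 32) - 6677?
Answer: -5587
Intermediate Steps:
z(f, m) = 66 + m² (z(f, m) = m² + 66 = 66 + m²)
z(178, 32) - 6677 = (66 + 32²) - 6677 = (66 + 1024) - 6677 = 1090 - 6677 = -5587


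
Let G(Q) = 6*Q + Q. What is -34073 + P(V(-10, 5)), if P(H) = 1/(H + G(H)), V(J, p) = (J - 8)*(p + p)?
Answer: -49065121/1440 ≈ -34073.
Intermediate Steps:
G(Q) = 7*Q
V(J, p) = 2*p*(-8 + J) (V(J, p) = (-8 + J)*(2*p) = 2*p*(-8 + J))
P(H) = 1/(8*H) (P(H) = 1/(H + 7*H) = 1/(8*H))
-34073 + P(V(-10, 5)) = -34073 + 1/(8*((2*5*(-8 - 10)))) = -34073 + 1/(8*((2*5*(-18)))) = -34073 + (⅛)/(-180) = -34073 + (⅛)*(-1/180) = -34073 - 1/1440 = -49065121/1440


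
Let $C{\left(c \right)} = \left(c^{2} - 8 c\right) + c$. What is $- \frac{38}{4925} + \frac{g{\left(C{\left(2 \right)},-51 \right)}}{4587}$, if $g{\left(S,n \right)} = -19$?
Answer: $- \frac{267881}{22590975} \approx -0.011858$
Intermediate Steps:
$C{\left(c \right)} = c^{2} - 7 c$
$- \frac{38}{4925} + \frac{g{\left(C{\left(2 \right)},-51 \right)}}{4587} = - \frac{38}{4925} - \frac{19}{4587} = - \frac{267881}{22590975}$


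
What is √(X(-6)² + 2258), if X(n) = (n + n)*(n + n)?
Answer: √22994 ≈ 151.64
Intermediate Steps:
X(n) = 4*n² (X(n) = (2*n)*(2*n) = 4*n²)
√(X(-6)² + 2258) = √((4*(-6)²)² + 2258) = √((4*36)² + 2258) = √(144² + 2258) = √(20736 + 2258) = √22994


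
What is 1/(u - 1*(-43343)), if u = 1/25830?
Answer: 25830/1119549691 ≈ 2.3072e-5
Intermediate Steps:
u = 1/25830 ≈ 3.8715e-5
1/(u - 1*(-43343)) = 1/(1/25830 - 1*(-43343)) = 1/(1/25830 + 43343) = 1/(1119549691/25830) = 25830/1119549691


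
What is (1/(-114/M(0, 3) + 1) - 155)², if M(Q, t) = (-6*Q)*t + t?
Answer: 32901696/1369 ≈ 24033.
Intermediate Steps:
M(Q, t) = t - 6*Q*t (M(Q, t) = -6*Q*t + t = t - 6*Q*t)
(1/(-114/M(0, 3) + 1) - 155)² = (1/(-114*1/(3*(1 - 6*0)) + 1) - 155)² = (1/(-114*1/(3*(1 + 0)) + 1) - 155)² = (1/(-114/(3*1) + 1) - 155)² = (1/(-114/3 + 1) - 155)² = (1/(-114*⅓ + 1) - 155)² = (1/(-38 + 1) - 155)² = (1/(-37) - 155)² = (-1/37 - 155)² = (-5736/37)² = 32901696/1369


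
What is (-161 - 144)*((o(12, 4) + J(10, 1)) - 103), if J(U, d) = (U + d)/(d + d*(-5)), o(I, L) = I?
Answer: 114375/4 ≈ 28594.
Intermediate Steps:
J(U, d) = -(U + d)/(4*d) (J(U, d) = (U + d)/(d - 5*d) = (U + d)/((-4*d)) = (U + d)*(-1/(4*d)) = -(U + d)/(4*d))
(-161 - 144)*((o(12, 4) + J(10, 1)) - 103) = (-161 - 144)*((12 + (1/4)*(-1*10 - 1*1)/1) - 103) = -305*((12 + (1/4)*1*(-10 - 1)) - 103) = -305*((12 + (1/4)*1*(-11)) - 103) = -305*((12 - 11/4) - 103) = -305*(37/4 - 103) = -305*(-375/4) = 114375/4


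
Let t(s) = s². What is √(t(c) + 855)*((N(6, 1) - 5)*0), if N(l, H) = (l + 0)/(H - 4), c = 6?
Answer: 0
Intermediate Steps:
N(l, H) = l/(-4 + H)
√(t(c) + 855)*((N(6, 1) - 5)*0) = √(6² + 855)*((6/(-4 + 1) - 5)*0) = √(36 + 855)*((6/(-3) - 5)*0) = √891*((6*(-⅓) - 5)*0) = (9*√11)*((-2 - 5)*0) = (9*√11)*(-7*0) = (9*√11)*0 = 0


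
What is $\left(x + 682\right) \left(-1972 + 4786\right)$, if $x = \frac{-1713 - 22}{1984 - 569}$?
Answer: $\frac{542142426}{283} \approx 1.9157 \cdot 10^{6}$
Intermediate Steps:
$x = - \frac{347}{283}$ ($x = - \frac{1735}{1415} = \left(-1735\right) \frac{1}{1415} = - \frac{347}{283} \approx -1.2261$)
$\left(x + 682\right) \left(-1972 + 4786\right) = \left(- \frac{347}{283} + 682\right) \left(-1972 + 4786\right) = \frac{192659}{283} \cdot 2814 = \frac{542142426}{283}$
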